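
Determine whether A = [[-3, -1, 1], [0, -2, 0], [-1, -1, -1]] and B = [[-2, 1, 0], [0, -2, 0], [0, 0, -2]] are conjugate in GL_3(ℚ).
Yes.

Two matrices over a field are similar if and only if they have the same invariant factors.

Both A and B have characteristic polynomial (x + 2)^3 and minimal polynomial (x + 2)^2. Computing further, both have invariant factors x + 2, (x + 2)^2. Hence A and B are similar.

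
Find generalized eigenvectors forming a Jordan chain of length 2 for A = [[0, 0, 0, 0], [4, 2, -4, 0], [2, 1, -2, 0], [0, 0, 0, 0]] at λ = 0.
v_1 = [[2, -3, 0, -2]]^T, v_2 = [[0, 2, 1, 0]]^T

We seek v_1 ∈ ker(A^2) \ ker(A), then set v_{i+1} = A v_i.

One such chain is v_1 = [[2, -3, 0, -2]]^T, v_2 = [[0, 2, 1, 0]]^T. Check: A v_2 = [[0, 0, 0, 0]]^T = 0.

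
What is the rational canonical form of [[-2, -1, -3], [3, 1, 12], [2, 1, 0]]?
R = [[0, 0, -3], [1, 0, 5], [0, 1, -1]]

The invariant factors of A (the non-unit diagonal entries of the Smith normal form of xI - A over ℚ[x]) are (x - 1)^2(x + 3), each dividing the next. The characteristic polynomial is their product, (x - 1)^2(x + 3).

The rational canonical form is the block-diagonal matrix of companion matrices C(f_i):
R = [[0, 0, -3], [1, 0, 5], [0, 1, -1]].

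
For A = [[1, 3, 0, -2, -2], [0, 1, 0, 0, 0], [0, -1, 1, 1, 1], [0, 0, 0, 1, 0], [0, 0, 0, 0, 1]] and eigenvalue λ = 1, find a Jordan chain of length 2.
v_1 = [[0, 1, -1, 0, 1]]^T, v_2 = [[1, 0, 0, 0, 0]]^T

We seek v_1 ∈ ker((A - I)^2) \ ker(A - I), then set v_{i+1} = (A - I) v_i.

One such chain is v_1 = [[0, 1, -1, 0, 1]]^T, v_2 = [[1, 0, 0, 0, 0]]^T. Check: (A - I) v_2 = [[0, 0, 0, 0, 0]]^T = 0.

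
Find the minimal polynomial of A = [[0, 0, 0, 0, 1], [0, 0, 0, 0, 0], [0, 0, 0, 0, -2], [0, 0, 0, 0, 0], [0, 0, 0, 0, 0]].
The characteristic polynomial factors as x^5. The minimal polynomial is ∏(x - λ)^{k_λ} where k_λ is the size of the largest Jordan block at λ.

For λ = 0: rank(A) = 1, and the largest Jordan block has size 2 (the smallest k with rank(A^k) = rank(A^(k+1))).

So m_A(x) = x^2.

m_A(x) = x^2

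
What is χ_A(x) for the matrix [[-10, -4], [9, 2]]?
χ_A(x) = (x + 4)^2

xI - A = [[x + 10, 4], [-9, x - 2]].

Expanding det(xI - A) along the first row:
det(xI - A) = + (x + 10)·det([[x - 2]]) - (4)·det([[-9]]).

Evaluating gives χ_A(x) = x^2 + 8x + 16 = (x + 4)^2.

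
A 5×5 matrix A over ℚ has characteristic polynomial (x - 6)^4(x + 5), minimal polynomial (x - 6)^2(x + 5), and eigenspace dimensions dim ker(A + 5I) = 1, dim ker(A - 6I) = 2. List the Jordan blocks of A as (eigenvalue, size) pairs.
Jordan blocks: (-5, 1), (6, 2), (6, 2)

λ = -5: algebraic multiplicity 1 (exponent in χ_A), largest block size 1 (exponent in m_A), 1 block (geometric multiplicity). This forces block sizes [1].
λ = 6: algebraic multiplicity 4 (exponent in χ_A), largest block size 2 (exponent in m_A), 2 blocks (geometric multiplicity). These force block sizes [2, 2].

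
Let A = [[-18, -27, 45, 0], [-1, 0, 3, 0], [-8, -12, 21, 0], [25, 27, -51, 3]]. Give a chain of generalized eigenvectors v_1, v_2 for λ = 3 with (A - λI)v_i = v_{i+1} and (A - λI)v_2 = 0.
v_1 = [[2, 0, 1, -2]]^T, v_2 = [[3, 1, 2, -1]]^T

We seek v_1 ∈ ker((A - 3I)^2) \ ker(A - 3I), then set v_{i+1} = (A - 3I) v_i.

One such chain is v_1 = [[2, 0, 1, -2]]^T, v_2 = [[3, 1, 2, -1]]^T. Check: (A - 3I) v_2 = [[0, 0, 0, 0]]^T = 0.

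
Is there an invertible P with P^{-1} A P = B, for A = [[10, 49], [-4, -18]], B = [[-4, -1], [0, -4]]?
Two matrices over a field are similar if and only if they have the same invariant factors.

Both A and B have characteristic polynomial (x + 4)^2 and minimal polynomial (x + 4)^2. Computing further, both have invariant factors (x + 4)^2. Hence A and B are similar.

Yes.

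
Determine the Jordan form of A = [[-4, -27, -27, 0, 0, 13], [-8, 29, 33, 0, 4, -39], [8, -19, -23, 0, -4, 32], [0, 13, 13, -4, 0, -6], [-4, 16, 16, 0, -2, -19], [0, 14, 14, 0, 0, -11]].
J = [[-4, 1, 0, 0, 0, 0], [0, -4, 0, 0, 0, 0], [0, 0, -4, 0, 0, 0], [0, 0, 0, -4, 0, 0], [0, 0, 0, 0, -2, 0], [0, 0, 0, 0, 0, 3]]

The characteristic polynomial is det(xI - A) = (x - 3)(x + 2)(x + 4)^4, so the eigenvalues are -4 (algebraic multiplicity 4), -2 (algebraic multiplicity 1), 3 (algebraic multiplicity 1).

For λ = -4: rank(A + 4I) = 3, rank((A + 4I)^2) = 2. The eigenspace has dimension 6 - 3 = 3, so there are 3 Jordan blocks; the rank sequence gives block sizes [2, 1, 1].

For λ = -2: algebraic multiplicity 1 gives one 1×1 block.

For λ = 3: algebraic multiplicity 1 gives one 1×1 block.

Assembling the blocks gives the Jordan form J above.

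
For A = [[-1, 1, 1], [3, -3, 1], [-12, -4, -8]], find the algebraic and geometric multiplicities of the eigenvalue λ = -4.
algebraic multiplicity 3, geometric multiplicity 2

The characteristic polynomial is (x + 4)^3, so the factor x + 4 appears with exponent 3: the algebraic multiplicity is 3.

rank(A + 4I) = 1, so the eigenspace has dimension 3 - 1 = 2: the geometric multiplicity is 2.

Since 2 < 3, A is not diagonalizable.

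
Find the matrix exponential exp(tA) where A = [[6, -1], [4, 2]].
A has Jordan form J = [[4, 1], [0, 4]] with A = PJP^{-1}, so e^{tA} = P e^{tJ} P^{-1}.

For a Jordan block J_k(λ), e^{tJ_k(λ)} = e^{λt} · (I + tN + t^2 N^2/2! + ... + t^{k-1} N^{k-1}/(k-1)!) where N is the nilpotent superdiagonal part.

Assembling the blocks and conjugating back gives the entries of e^{tA} as shown above.

e^{tA} = [[(2*t + 1)*e^{4*t}, -t*e^{4*t}], [4*t*e^{4*t}, (1 - 2*t)*e^{4*t}]]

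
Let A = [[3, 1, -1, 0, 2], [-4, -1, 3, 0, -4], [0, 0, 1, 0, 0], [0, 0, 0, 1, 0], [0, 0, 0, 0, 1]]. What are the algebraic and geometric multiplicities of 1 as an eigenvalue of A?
algebraic multiplicity 5, geometric multiplicity 3

The characteristic polynomial is (x - 1)^5, so the factor x - 1 appears with exponent 5: the algebraic multiplicity is 5.

rank(A - I) = 2, so the eigenspace has dimension 5 - 2 = 3: the geometric multiplicity is 3.

Since 3 < 5, A is not diagonalizable.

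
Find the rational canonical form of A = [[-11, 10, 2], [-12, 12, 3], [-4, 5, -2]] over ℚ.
The invariant factors of A (the non-unit diagonal entries of the Smith normal form of xI - A over ℚ[x]) are x + 3, (x - 5)(x + 3), each dividing the next. The characteristic polynomial is their product, (x - 5)(x + 3)^2.

The rational canonical form is the block-diagonal matrix of companion matrices C(f_i):
R = [[-3, 0, 0], [0, 0, 15], [0, 1, 2]].

R = [[-3, 0, 0], [0, 0, 15], [0, 1, 2]]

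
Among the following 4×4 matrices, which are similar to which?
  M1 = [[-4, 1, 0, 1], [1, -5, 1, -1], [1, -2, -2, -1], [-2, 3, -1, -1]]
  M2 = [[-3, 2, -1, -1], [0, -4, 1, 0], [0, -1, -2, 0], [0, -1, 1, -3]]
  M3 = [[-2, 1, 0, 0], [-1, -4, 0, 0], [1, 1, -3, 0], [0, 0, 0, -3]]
2 classes: {M1, M2}, {M3}

Characteristic polynomials: χ_{M1} = (x + 3)^4, χ_{M2} = (x + 3)^4, χ_{M3} = (x + 3)^4.

{M1, M2}: invariant factors (x + 3)^2, (x + 3)^2.

{M3}: invariant factors x + 3, x + 3, (x + 3)^2.

Matrices are similar if and only if their invariant-factor lists agree; the partition into similarity classes is {M1, M2}, {M3}.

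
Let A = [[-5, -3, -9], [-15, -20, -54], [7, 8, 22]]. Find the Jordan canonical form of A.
The characteristic polynomial is det(xI - A) = (x - 1)(x + 2)^2, so the eigenvalues are -2 (algebraic multiplicity 2), 1 (algebraic multiplicity 1).

For λ = -2: rank(A + 2I) = 2, rank((A + 2I)^2) = 1. The eigenspace has dimension 3 - 2 = 1, so there is 1 Jordan block; the rank sequence gives block sizes [2].

For λ = 1: algebraic multiplicity 1 gives one 1×1 block.

Assembling the blocks gives the Jordan form J above.

J = [[-2, 1, 0], [0, -2, 0], [0, 0, 1]]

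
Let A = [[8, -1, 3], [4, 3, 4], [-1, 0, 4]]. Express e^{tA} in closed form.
e^{tA} = [[(t^2 + 3*t + 1)*e^{5*t}, t*(-t - 2)*e^{5*t}/2, t*(t + 3)*e^{5*t}], [4*t*e^{5*t}, (1 - 2*t)*e^{5*t}, 4*t*e^{5*t}], [t*(-t - 1)*e^{5*t}, t^2*e^{5*t}/2, (-t^2 - t + 1)*e^{5*t}]]

A has Jordan form J = [[5, 1, 0], [0, 5, 1], [0, 0, 5]] with A = PJP^{-1}, so e^{tA} = P e^{tJ} P^{-1}.

For a Jordan block J_k(λ), e^{tJ_k(λ)} = e^{λt} · (I + tN + t^2 N^2/2! + ... + t^{k-1} N^{k-1}/(k-1)!) where N is the nilpotent superdiagonal part.

Assembling the blocks and conjugating back gives the entries of e^{tA} as shown above.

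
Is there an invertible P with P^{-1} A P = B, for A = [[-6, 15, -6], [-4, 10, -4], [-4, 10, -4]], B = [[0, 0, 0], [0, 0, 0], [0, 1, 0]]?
Two matrices over a field are similar if and only if they have the same invariant factors.

Both A and B have characteristic polynomial x^3 and minimal polynomial x^2. Computing further, both have invariant factors x, x^2. Hence A and B are similar.

Yes.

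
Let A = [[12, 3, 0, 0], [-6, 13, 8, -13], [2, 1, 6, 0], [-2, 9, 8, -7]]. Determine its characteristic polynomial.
xI - A = [[x - 12, -3, 0, 0], [6, x - 13, -8, 13], [-2, -1, x - 6, 0], [2, -9, -8, x + 7]].

Expanding det(xI - A) along the first row:
det(xI - A) = + (x - 12)·det([[x - 13, -8, 13], [-1, x - 6, 0], [-9, -8, x + 7]]) - (-3)·det([[6, -8, 13], [-2, x - 6, 0], [2, -8, x + 7]]) + (0)·det([[6, x - 13, 13], [-2, -1, 0], [2, -9, x + 7]]) - (0)·det([[6, x - 13, -8], [-2, -1, x - 6], [2, -9, -8]]).

Evaluating gives χ_A(x) = x^4 - 24x^3 + 216x^2 - 864x + 1296 = (x - 6)^4.

χ_A(x) = (x - 6)^4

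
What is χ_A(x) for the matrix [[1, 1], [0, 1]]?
χ_A(x) = (x - 1)^2

xI - A = [[x - 1, -1], [0, x - 1]].

Expanding det(xI - A) along the first row:
det(xI - A) = + (x - 1)·det([[x - 1]]) - (-1)·det([[0]]).

Evaluating gives χ_A(x) = x^2 - 2x + 1 = (x - 1)^2.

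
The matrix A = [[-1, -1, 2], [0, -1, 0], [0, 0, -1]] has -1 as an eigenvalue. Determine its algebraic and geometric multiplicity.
algebraic multiplicity 3, geometric multiplicity 2

The characteristic polynomial is (x + 1)^3, so the factor x + 1 appears with exponent 3: the algebraic multiplicity is 3.

rank(A + I) = 1, so the eigenspace has dimension 3 - 1 = 2: the geometric multiplicity is 2.

Since 2 < 3, A is not diagonalizable.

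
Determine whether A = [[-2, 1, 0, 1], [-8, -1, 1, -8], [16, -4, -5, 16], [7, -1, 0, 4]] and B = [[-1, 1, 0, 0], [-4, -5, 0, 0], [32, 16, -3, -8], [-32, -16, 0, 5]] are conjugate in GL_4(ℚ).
No.

Both have characteristic polynomial (x - 5)(x + 3)^3, but the minimal polynomial of A is (x - 5)(x + 3)^3 while the minimal polynomial of B is (x - 5)(x + 3)^2. The minimal polynomial is a similarity invariant, so A and B are not similar.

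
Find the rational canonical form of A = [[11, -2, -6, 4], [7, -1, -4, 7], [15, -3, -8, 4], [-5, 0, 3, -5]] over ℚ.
The invariant factors of A (the non-unit diagonal entries of the Smith normal form of xI - A over ℚ[x]) are (x + 3)(x^3 - x + 1), each dividing the next. The characteristic polynomial is their product, (x + 3)(x^3 - x + 1).

The rational canonical form is the block-diagonal matrix of companion matrices C(f_i):
R = [[0, 0, 0, -3], [1, 0, 0, 2], [0, 1, 0, 1], [0, 0, 1, -3]].

Note the characteristic polynomial does not split into linear factors over ℚ, so A has no Jordan form over ℚ; the rational canonical form exists over any field.

R = [[0, 0, 0, -3], [1, 0, 0, 2], [0, 1, 0, 1], [0, 0, 1, -3]]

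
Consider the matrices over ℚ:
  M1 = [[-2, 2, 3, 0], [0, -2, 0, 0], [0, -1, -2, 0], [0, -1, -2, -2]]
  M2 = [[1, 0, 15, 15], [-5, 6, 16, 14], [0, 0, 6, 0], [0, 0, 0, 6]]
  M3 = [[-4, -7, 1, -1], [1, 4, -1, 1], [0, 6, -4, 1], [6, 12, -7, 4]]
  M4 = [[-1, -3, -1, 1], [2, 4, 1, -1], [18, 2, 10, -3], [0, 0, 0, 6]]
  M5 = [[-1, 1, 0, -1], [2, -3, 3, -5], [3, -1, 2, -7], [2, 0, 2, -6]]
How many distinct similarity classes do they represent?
Characteristic polynomials: χ_{M1} = (x + 2)^4, χ_{M2} = (x - 6)^3(x - 1), χ_{M3} = (x - 3)^2(x + 3)^2, χ_{M4} = (x - 6)^3(x - 1), χ_{M5} = (x + 2)^4.

{M1, M5}: invariant factors x + 2, (x + 2)^3.

{M2}: invariant factors x - 6, (x - 6)^2(x - 1).

{M3}: invariant factors (x - 3)^2(x + 3)^2.

{M4}: invariant factors (x - 6)^3(x - 1).

Matrices are similar if and only if their invariant-factor lists agree; the partition into similarity classes is {M1, M5}, {M2}, {M3}, {M4}.

4 classes: {M1, M5}, {M2}, {M3}, {M4}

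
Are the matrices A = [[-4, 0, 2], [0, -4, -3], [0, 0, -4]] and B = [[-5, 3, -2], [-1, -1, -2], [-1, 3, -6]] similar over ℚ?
Two matrices over a field are similar if and only if they have the same invariant factors.

Both A and B have characteristic polynomial (x + 4)^3 and minimal polynomial (x + 4)^2. Computing further, both have invariant factors x + 4, (x + 4)^2. Hence A and B are similar.

Yes.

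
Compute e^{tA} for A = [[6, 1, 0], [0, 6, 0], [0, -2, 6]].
A has Jordan form J = [[6, 1, 0], [0, 6, 0], [0, 0, 6]] with A = PJP^{-1}, so e^{tA} = P e^{tJ} P^{-1}.

For a Jordan block J_k(λ), e^{tJ_k(λ)} = e^{λt} · (I + tN + t^2 N^2/2! + ... + t^{k-1} N^{k-1}/(k-1)!) where N is the nilpotent superdiagonal part.

Assembling the blocks and conjugating back gives the entries of e^{tA} as shown above.

e^{tA} = [[e^{6*t}, t*e^{6*t}, 0], [0, e^{6*t}, 0], [0, -2*t*e^{6*t}, e^{6*t}]]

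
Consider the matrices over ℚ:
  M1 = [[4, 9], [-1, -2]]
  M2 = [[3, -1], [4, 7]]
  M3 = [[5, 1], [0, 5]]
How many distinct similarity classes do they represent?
Characteristic polynomials: χ_{M1} = (x - 1)^2, χ_{M2} = (x - 5)^2, χ_{M3} = (x - 5)^2.

{M1}: invariant factors (x - 1)^2.

{M2, M3}: invariant factors (x - 5)^2.

Matrices are similar if and only if their invariant-factor lists agree; the partition into similarity classes is {M1}, {M2, M3}.

2 classes: {M1}, {M2, M3}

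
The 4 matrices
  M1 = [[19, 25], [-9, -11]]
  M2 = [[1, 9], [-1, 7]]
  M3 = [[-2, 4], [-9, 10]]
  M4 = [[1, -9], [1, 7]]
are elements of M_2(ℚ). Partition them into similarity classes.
Characteristic polynomials: χ_{M1} = (x - 4)^2, χ_{M2} = (x - 4)^2, χ_{M3} = (x - 4)^2, χ_{M4} = (x - 4)^2.

{M1, M2, M3, M4}: invariant factors (x - 4)^2.

Matrices are similar if and only if their invariant-factor lists agree; the partition into similarity classes is {M1, M2, M3, M4}.

1 class: {M1, M2, M3, M4}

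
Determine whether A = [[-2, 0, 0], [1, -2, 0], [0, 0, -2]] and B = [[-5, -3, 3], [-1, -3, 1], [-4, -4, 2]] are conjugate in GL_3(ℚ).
Two matrices over a field are similar if and only if they have the same invariant factors.

Both A and B have characteristic polynomial (x + 2)^3 and minimal polynomial (x + 2)^2. Computing further, both have invariant factors x + 2, (x + 2)^2. Hence A and B are similar.

Yes.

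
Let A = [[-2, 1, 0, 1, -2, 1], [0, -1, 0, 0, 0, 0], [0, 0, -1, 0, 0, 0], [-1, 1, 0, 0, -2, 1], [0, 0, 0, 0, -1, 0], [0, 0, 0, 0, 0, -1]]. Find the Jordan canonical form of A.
J = [[-1, 1, 0, 0, 0, 0], [0, -1, 0, 0, 0, 0], [0, 0, -1, 0, 0, 0], [0, 0, 0, -1, 0, 0], [0, 0, 0, 0, -1, 0], [0, 0, 0, 0, 0, -1]]

The characteristic polynomial is det(xI - A) = (x + 1)^6, so the eigenvalues are -1 (algebraic multiplicity 6).

For λ = -1: rank(A + I) = 1, rank((A + I)^2) = 0. The eigenspace has dimension 6 - 1 = 5, so there are 5 Jordan blocks; the rank sequence gives block sizes [2, 1, 1, 1, 1].

Assembling the blocks gives the Jordan form J above.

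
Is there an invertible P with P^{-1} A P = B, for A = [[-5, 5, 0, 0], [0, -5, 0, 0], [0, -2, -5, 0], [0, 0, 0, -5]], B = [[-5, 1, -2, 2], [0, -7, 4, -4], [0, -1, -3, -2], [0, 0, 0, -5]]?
Yes.

Two matrices over a field are similar if and only if they have the same invariant factors.

Both A and B have characteristic polynomial (x + 5)^4 and minimal polynomial (x + 5)^2. Computing further, both have invariant factors x + 5, x + 5, (x + 5)^2. Hence A and B are similar.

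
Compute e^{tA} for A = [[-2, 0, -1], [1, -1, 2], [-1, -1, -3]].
A has Jordan form J = [[-2, 1, 0], [0, -2, 1], [0, 0, -2]] with A = PJP^{-1}, so e^{tA} = P e^{tJ} P^{-1}.

For a Jordan block J_k(λ), e^{tJ_k(λ)} = e^{λt} · (I + tN + t^2 N^2/2! + ... + t^{k-1} N^{k-1}/(k-1)!) where N is the nilpotent superdiagonal part.

Assembling the blocks and conjugating back gives the entries of e^{tA} as shown above.

e^{tA} = [[(t^2 + 2)*e^{-2*t}/2, t^2*e^{-2*t}/2, t*(t - 2)*e^{-2*t}/2], [t*(2 - t)*e^{-2*t}/2, (-t^2/2 + t + 1)*e^{-2*t}, t*(4 - t)*e^{-2*t}/2], [-t*e^{-2*t}, -t*e^{-2*t}, (1 - t)*e^{-2*t}]]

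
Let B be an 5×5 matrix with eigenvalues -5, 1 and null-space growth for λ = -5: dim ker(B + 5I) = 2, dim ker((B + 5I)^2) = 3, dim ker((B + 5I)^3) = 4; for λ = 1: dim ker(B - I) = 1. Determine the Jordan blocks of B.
λ = -5: successive nullity increments [2, 1, 1] count blocks of size ≥ k; block sizes are [3, 1].
λ = 1: successive nullity increments [1] count blocks of size ≥ k; block sizes are [1].

Jordan blocks: (-5, 3), (-5, 1), (1, 1)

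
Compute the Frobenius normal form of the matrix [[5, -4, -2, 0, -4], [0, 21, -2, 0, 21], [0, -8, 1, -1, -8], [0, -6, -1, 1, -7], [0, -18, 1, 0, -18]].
The invariant factors of A (the non-unit diagonal entries of the Smith normal form of xI - A over ℚ[x]) are x - 5, (x - 5)(x^3 - 2x + 3), each dividing the next. The characteristic polynomial is their product, (x - 5)^2(x^3 - 2x + 3).

The rational canonical form is the block-diagonal matrix of companion matrices C(f_i):
R = [[5, 0, 0, 0, 0], [0, 0, 0, 0, 15], [0, 1, 0, 0, -13], [0, 0, 1, 0, 2], [0, 0, 0, 1, 5]].

Note the characteristic polynomial does not split into linear factors over ℚ, so A has no Jordan form over ℚ; the rational canonical form exists over any field.

R = [[5, 0, 0, 0, 0], [0, 0, 0, 0, 15], [0, 1, 0, 0, -13], [0, 0, 1, 0, 2], [0, 0, 0, 1, 5]]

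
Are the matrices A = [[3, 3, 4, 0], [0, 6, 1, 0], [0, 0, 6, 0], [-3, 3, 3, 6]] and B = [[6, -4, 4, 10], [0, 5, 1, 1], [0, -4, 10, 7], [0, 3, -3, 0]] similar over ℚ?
Two matrices over a field are similar if and only if they have the same invariant factors.

Both A and B have characteristic polynomial (x - 6)^3(x - 3) and minimal polynomial (x - 6)^2(x - 3). Computing further, both have invariant factors x - 6, (x - 6)^2(x - 3). Hence A and B are similar.

Yes.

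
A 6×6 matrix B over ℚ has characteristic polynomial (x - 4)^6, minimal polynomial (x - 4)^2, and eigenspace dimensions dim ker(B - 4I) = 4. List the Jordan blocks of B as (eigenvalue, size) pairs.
Jordan blocks: (4, 2), (4, 2), (4, 1), (4, 1)

λ = 4: algebraic multiplicity 6 (exponent in χ_B), largest block size 2 (exponent in m_B), 4 blocks (geometric multiplicity). These force block sizes [2, 2, 1, 1].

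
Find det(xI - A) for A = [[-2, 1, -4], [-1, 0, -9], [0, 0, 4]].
χ_A(x) = (x - 4)(x + 1)^2

xI - A = [[x + 2, -1, 4], [1, x, 9], [0, 0, x - 4]].

Expanding det(xI - A) along the first row:
det(xI - A) = + (x + 2)·det([[x, 9], [0, x - 4]]) - (-1)·det([[1, 9], [0, x - 4]]) + (4)·det([[1, x], [0, 0]]).

Evaluating gives χ_A(x) = x^3 - 2x^2 - 7x - 4 = (x - 4)(x + 1)^2.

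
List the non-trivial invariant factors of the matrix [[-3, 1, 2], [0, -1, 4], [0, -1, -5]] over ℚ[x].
The Jordan structure of A has elementary divisors (x + 3)^2, (x + 3). Arranging the block sizes at each eigenvalue in decreasing order and taking row products gives the invariant factors.

Invariant factors (smallest first, each dividing the next): x + 3, (x + 3)^2.

Check: the last factor (x + 3)^2 is the minimal polynomial, and the product (x + 3)^3 is the characteristic polynomial.

x + 3, (x + 3)^2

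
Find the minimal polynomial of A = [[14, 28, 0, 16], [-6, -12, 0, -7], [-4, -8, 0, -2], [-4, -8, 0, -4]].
m_A(x) = x^2(x + 2)

The characteristic polynomial factors as x^3(x + 2). The minimal polynomial is ∏(x - λ)^{k_λ} where k_λ is the size of the largest Jordan block at λ.

For λ = -2: rank(A + 2I) = 3, and the largest Jordan block has size 1 (the smallest k with rank((A + 2I)^k) = rank((A + 2I)^(k+1))).
For λ = 0: rank(A) = 2, and the largest Jordan block has size 2 (the smallest k with rank(A^k) = rank(A^(k+1))).

So m_A(x) = x^2(x + 2).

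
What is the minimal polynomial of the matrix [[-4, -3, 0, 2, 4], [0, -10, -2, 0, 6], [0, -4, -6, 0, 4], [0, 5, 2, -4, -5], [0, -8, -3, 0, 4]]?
The characteristic polynomial factors as (x + 4)^5. The minimal polynomial is ∏(x - λ)^{k_λ} where k_λ is the size of the largest Jordan block at λ.

For λ = -4: rank(A + 4I) = 3, and the largest Jordan block has size 3 (the smallest k with rank((A + 4I)^k) = rank((A + 4I)^(k+1))).

So m_A(x) = (x + 4)^3.

m_A(x) = (x + 4)^3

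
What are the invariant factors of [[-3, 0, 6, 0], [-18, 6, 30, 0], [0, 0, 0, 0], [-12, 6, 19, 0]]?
The Jordan structure of A has elementary divisors (x + 3), x^2, (x - 6). Arranging the block sizes at each eigenvalue in decreasing order and taking row products gives the invariant factors.

Invariant factors (smallest first, each dividing the next): x^2(x - 6)(x + 3).

Check: the last factor x^2(x - 6)(x + 3) is the minimal polynomial, and the product x^2(x - 6)(x + 3) is the characteristic polynomial.

x^2(x - 6)(x + 3)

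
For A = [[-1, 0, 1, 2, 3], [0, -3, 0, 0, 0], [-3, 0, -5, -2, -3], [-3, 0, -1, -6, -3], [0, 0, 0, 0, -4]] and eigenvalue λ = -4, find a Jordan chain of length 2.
v_1 = [[0, 0, -2, -3, 3]]^T, v_2 = [[1, 0, -1, -1, 0]]^T

We seek v_1 ∈ ker((A + 4I)^2) \ ker(A + 4I), then set v_{i+1} = (A + 4I) v_i.

One such chain is v_1 = [[0, 0, -2, -3, 3]]^T, v_2 = [[1, 0, -1, -1, 0]]^T. Check: (A + 4I) v_2 = [[0, 0, 0, 0, 0]]^T = 0.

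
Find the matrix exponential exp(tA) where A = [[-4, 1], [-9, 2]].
A has Jordan form J = [[-1, 1], [0, -1]] with A = PJP^{-1}, so e^{tA} = P e^{tJ} P^{-1}.

For a Jordan block J_k(λ), e^{tJ_k(λ)} = e^{λt} · (I + tN + t^2 N^2/2! + ... + t^{k-1} N^{k-1}/(k-1)!) where N is the nilpotent superdiagonal part.

Assembling the blocks and conjugating back gives the entries of e^{tA} as shown above.

e^{tA} = [[(1 - 3*t)*e^{-t}, t*e^{-t}], [-9*t*e^{-t}, (3*t + 1)*e^{-t}]]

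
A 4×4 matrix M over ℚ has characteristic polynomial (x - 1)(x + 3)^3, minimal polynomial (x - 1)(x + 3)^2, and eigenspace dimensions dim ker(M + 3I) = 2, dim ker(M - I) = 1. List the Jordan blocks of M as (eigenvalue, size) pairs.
Jordan blocks: (-3, 2), (-3, 1), (1, 1)

λ = -3: algebraic multiplicity 3 (exponent in χ_M), largest block size 2 (exponent in m_M), 2 blocks (geometric multiplicity). These force block sizes [2, 1].
λ = 1: algebraic multiplicity 1 (exponent in χ_M), largest block size 1 (exponent in m_M), 1 block (geometric multiplicity). This forces block sizes [1].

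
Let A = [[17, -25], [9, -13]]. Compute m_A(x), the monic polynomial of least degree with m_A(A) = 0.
The characteristic polynomial factors as (x - 2)^2. The minimal polynomial is ∏(x - λ)^{k_λ} where k_λ is the size of the largest Jordan block at λ.

For λ = 2: rank(A - 2I) = 1, and the largest Jordan block has size 2 (the smallest k with rank((A - 2I)^k) = rank((A - 2I)^(k+1))).

So m_A(x) = (x - 2)^2.

m_A(x) = (x - 2)^2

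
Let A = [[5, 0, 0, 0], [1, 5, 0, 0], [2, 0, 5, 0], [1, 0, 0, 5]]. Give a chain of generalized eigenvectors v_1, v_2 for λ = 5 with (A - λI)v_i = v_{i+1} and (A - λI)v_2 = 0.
We seek v_1 ∈ ker((A - 5I)^2) \ ker(A - 5I), then set v_{i+1} = (A - 5I) v_i.

One such chain is v_1 = [[1, 0, 1, 0]]^T, v_2 = [[0, 1, 2, 1]]^T. Check: (A - 5I) v_2 = [[0, 0, 0, 0]]^T = 0.

v_1 = [[1, 0, 1, 0]]^T, v_2 = [[0, 1, 2, 1]]^T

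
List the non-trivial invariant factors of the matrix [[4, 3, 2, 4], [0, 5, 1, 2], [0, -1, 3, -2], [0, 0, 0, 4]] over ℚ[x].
x - 4, (x - 4)^3

The Jordan structure of A has elementary divisors (x - 4)^3, (x - 4). Arranging the block sizes at each eigenvalue in decreasing order and taking row products gives the invariant factors.

Invariant factors (smallest first, each dividing the next): x - 4, (x - 4)^3.

Check: the last factor (x - 4)^3 is the minimal polynomial, and the product (x - 4)^4 is the characteristic polynomial.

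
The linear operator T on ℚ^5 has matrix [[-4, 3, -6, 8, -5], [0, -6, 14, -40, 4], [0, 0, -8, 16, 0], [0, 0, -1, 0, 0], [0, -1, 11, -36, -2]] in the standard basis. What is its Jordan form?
J = [[-4, 1, 0, 0, 0], [0, -4, 1, 0, 0], [0, 0, -4, 0, 0], [0, 0, 0, -4, 1], [0, 0, 0, 0, -4]]

The characteristic polynomial is det(xI - A) = (x + 4)^5, so the eigenvalues are -4 (algebraic multiplicity 5).

For λ = -4: rank(A + 4I) = 3, rank((A + 4I)^2) = 1, rank((A + 4I)^3) = 0. The eigenspace has dimension 5 - 3 = 2, so there are 2 Jordan blocks; the rank sequence gives block sizes [3, 2].

Assembling the blocks gives the Jordan form J above.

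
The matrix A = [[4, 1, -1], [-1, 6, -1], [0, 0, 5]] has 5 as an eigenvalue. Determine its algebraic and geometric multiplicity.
The characteristic polynomial is (x - 5)^3, so the factor x - 5 appears with exponent 3: the algebraic multiplicity is 3.

rank(A - 5I) = 1, so the eigenspace has dimension 3 - 1 = 2: the geometric multiplicity is 2.

Since 2 < 3, A is not diagonalizable.

algebraic multiplicity 3, geometric multiplicity 2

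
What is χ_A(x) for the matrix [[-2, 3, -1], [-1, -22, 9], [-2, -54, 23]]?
χ_A(x) = (x - 5)(x + 3)^2

xI - A = [[x + 2, -3, 1], [1, x + 22, -9], [2, 54, x - 23]].

Expanding det(xI - A) along the first row:
det(xI - A) = + (x + 2)·det([[x + 22, -9], [54, x - 23]]) - (-3)·det([[1, -9], [2, x - 23]]) + (1)·det([[1, x + 22], [2, 54]]).

Evaluating gives χ_A(x) = x^3 + x^2 - 21x - 45 = (x - 5)(x + 3)^2.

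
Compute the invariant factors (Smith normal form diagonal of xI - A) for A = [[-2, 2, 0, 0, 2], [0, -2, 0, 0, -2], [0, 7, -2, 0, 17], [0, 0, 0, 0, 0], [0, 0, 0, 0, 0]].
x(x + 2), x(x + 2)^2

The Jordan structure of A has elementary divisors (x + 2)^2, (x + 2), x, x. Arranging the block sizes at each eigenvalue in decreasing order and taking row products gives the invariant factors.

Invariant factors (smallest first, each dividing the next): x(x + 2), x(x + 2)^2.

Check: the last factor x(x + 2)^2 is the minimal polynomial, and the product x^2(x + 2)^3 is the characteristic polynomial.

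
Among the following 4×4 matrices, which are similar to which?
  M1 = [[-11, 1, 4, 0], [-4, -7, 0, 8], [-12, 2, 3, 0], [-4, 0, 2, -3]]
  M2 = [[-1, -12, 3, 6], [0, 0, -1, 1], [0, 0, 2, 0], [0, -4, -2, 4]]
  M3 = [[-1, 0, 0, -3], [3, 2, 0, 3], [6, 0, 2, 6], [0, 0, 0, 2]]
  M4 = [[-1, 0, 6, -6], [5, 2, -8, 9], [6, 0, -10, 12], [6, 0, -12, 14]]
3 classes: {M1}, {M2, M4}, {M3}

Characteristic polynomials: χ_{M1} = (x + 3)(x + 5)^3, χ_{M2} = (x - 2)^3(x + 1), χ_{M3} = (x - 2)^3(x + 1), χ_{M4} = (x - 2)^3(x + 1).

{M1}: invariant factors x + 5, (x + 3)(x + 5)^2.

{M2, M4}: invariant factors x - 2, (x - 2)^2(x + 1).

{M3}: invariant factors x - 2, x - 2, (x - 2)(x + 1).

Matrices are similar if and only if their invariant-factor lists agree; the partition into similarity classes is {M1}, {M2, M4}, {M3}.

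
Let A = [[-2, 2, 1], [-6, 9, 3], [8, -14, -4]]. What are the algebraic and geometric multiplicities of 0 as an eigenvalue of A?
The characteristic polynomial is x^2(x - 3), so the factor x appears with exponent 2: the algebraic multiplicity is 2.

rank(A) = 2, so the eigenspace has dimension 3 - 2 = 1: the geometric multiplicity is 1.

Since 1 < 2, A is not diagonalizable.

algebraic multiplicity 2, geometric multiplicity 1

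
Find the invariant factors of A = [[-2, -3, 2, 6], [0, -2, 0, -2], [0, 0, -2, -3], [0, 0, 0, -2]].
(x + 2)^2, (x + 2)^2

The Jordan structure of A has elementary divisors (x + 2)^2, (x + 2)^2. Arranging the block sizes at each eigenvalue in decreasing order and taking row products gives the invariant factors.

Invariant factors (smallest first, each dividing the next): (x + 2)^2, (x + 2)^2.

Check: the last factor (x + 2)^2 is the minimal polynomial, and the product (x + 2)^4 is the characteristic polynomial.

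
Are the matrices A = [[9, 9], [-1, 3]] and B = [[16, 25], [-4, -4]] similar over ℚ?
Two matrices over a field are similar if and only if they have the same invariant factors.

Both A and B have characteristic polynomial (x - 6)^2 and minimal polynomial (x - 6)^2. Computing further, both have invariant factors (x - 6)^2. Hence A and B are similar.

Yes.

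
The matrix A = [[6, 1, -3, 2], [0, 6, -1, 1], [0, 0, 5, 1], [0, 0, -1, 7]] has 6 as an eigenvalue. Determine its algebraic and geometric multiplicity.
The characteristic polynomial is (x - 6)^4, so the factor x - 6 appears with exponent 4: the algebraic multiplicity is 4.

rank(A - 6I) = 2, so the eigenspace has dimension 4 - 2 = 2: the geometric multiplicity is 2.

Since 2 < 4, A is not diagonalizable.

algebraic multiplicity 4, geometric multiplicity 2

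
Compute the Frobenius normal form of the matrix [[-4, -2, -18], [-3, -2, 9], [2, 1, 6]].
The invariant factors of A (the non-unit diagonal entries of the Smith normal form of xI - A over ℚ[x]) are (x - 2)(x - 1)(x + 3), each dividing the next. The characteristic polynomial is their product, (x - 2)(x - 1)(x + 3).

The rational canonical form is the block-diagonal matrix of companion matrices C(f_i):
R = [[0, 0, -6], [1, 0, 7], [0, 1, 0]].

R = [[0, 0, -6], [1, 0, 7], [0, 1, 0]]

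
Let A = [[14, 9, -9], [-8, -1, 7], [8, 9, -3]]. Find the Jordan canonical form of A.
J = [[2, 1, 0], [0, 2, 0], [0, 0, 6]]

The characteristic polynomial is det(xI - A) = (x - 6)(x - 2)^2, so the eigenvalues are 2 (algebraic multiplicity 2), 6 (algebraic multiplicity 1).

For λ = 2: rank(A - 2I) = 2, rank((A - 2I)^2) = 1. The eigenspace has dimension 3 - 2 = 1, so there is 1 Jordan block; the rank sequence gives block sizes [2].

For λ = 6: algebraic multiplicity 1 gives one 1×1 block.

Assembling the blocks gives the Jordan form J above.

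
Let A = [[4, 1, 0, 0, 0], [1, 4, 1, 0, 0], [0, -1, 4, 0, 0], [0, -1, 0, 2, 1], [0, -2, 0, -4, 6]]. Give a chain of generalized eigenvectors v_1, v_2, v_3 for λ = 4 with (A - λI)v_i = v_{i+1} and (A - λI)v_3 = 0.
v_1 = [[0, 0, 1, 0, 0]]^T, v_2 = [[0, 1, 0, 0, 0]]^T, v_3 = [[1, 0, -1, -1, -2]]^T

We seek v_1 ∈ ker((A - 4I)^3) \ ker((A - 4I)^2), then set v_{i+1} = (A - 4I) v_i.

One such chain is v_1 = [[0, 0, 1, 0, 0]]^T, v_2 = [[0, 1, 0, 0, 0]]^T, v_3 = [[1, 0, -1, -1, -2]]^T. Check: (A - 4I) v_3 = [[0, 0, 0, 0, 0]]^T = 0.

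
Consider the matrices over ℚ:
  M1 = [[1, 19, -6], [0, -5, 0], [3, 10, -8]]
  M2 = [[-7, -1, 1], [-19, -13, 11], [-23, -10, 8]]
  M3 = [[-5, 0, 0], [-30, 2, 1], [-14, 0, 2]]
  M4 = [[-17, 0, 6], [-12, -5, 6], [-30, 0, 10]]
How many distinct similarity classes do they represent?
Characteristic polynomials: χ_{M1} = (x + 2)(x + 5)^2, χ_{M2} = (x + 2)(x + 5)^2, χ_{M3} = (x - 2)^2(x + 5), χ_{M4} = (x + 2)(x + 5)^2.

{M1, M2}: invariant factors (x + 2)(x + 5)^2.

{M3}: invariant factors (x - 2)^2(x + 5).

{M4}: invariant factors x + 5, (x + 2)(x + 5).

Matrices are similar if and only if their invariant-factor lists agree; the partition into similarity classes is {M1, M2}, {M3}, {M4}.

3 classes: {M1, M2}, {M3}, {M4}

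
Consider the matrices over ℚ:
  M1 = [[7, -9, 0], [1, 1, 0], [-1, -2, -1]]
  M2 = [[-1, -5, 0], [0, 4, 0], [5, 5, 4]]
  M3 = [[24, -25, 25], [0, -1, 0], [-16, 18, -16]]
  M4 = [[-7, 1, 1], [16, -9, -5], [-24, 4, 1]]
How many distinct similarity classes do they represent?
Characteristic polynomials: χ_{M1} = (x - 4)^2(x + 1), χ_{M2} = (x - 4)^2(x + 1), χ_{M3} = (x - 4)^2(x + 1), χ_{M4} = (x + 5)^3.

{M1, M3}: invariant factors (x - 4)^2(x + 1).

{M2}: invariant factors x - 4, (x - 4)(x + 1).

{M4}: invariant factors (x + 5)^3.

Matrices are similar if and only if their invariant-factor lists agree; the partition into similarity classes is {M1, M3}, {M2}, {M4}.

3 classes: {M1, M3}, {M2}, {M4}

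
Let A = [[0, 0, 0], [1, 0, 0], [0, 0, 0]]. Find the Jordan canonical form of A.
The characteristic polynomial is det(xI - A) = x^3, so the eigenvalues are 0 (algebraic multiplicity 3).

For λ = 0: rank(A) = 1, rank(A^2) = 0. The eigenspace has dimension 3 - 1 = 2, so there are 2 Jordan blocks; the rank sequence gives block sizes [2, 1].

Assembling the blocks gives the Jordan form J above.

J = [[0, 1, 0], [0, 0, 0], [0, 0, 0]]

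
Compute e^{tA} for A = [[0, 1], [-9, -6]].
e^{tA} = [[(3*t + 1)*e^{-3*t}, t*e^{-3*t}], [-9*t*e^{-3*t}, (1 - 3*t)*e^{-3*t}]]

A has Jordan form J = [[-3, 1], [0, -3]] with A = PJP^{-1}, so e^{tA} = P e^{tJ} P^{-1}.

For a Jordan block J_k(λ), e^{tJ_k(λ)} = e^{λt} · (I + tN + t^2 N^2/2! + ... + t^{k-1} N^{k-1}/(k-1)!) where N is the nilpotent superdiagonal part.

Assembling the blocks and conjugating back gives the entries of e^{tA} as shown above.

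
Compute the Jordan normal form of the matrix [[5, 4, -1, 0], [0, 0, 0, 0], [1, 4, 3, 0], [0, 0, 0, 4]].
J = [[0, 0, 0, 0], [0, 4, 1, 0], [0, 0, 4, 0], [0, 0, 0, 4]]

The characteristic polynomial is det(xI - A) = x(x - 4)^3, so the eigenvalues are 0 (algebraic multiplicity 1), 4 (algebraic multiplicity 3).

For λ = 0: algebraic multiplicity 1 gives one 1×1 block.

For λ = 4: rank(A - 4I) = 2, rank((A - 4I)^2) = 1. The eigenspace has dimension 4 - 2 = 2, so there are 2 Jordan blocks; the rank sequence gives block sizes [2, 1].

Assembling the blocks gives the Jordan form J above.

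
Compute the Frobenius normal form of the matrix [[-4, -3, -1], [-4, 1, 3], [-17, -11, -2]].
The invariant factors of A (the non-unit diagonal entries of the Smith normal form of xI - A over ℚ[x]) are (x + 4)(x^2 + x + 2), each dividing the next. The characteristic polynomial is their product, (x + 4)(x^2 + x + 2).

The rational canonical form is the block-diagonal matrix of companion matrices C(f_i):
R = [[0, 0, -8], [1, 0, -6], [0, 1, -5]].

Note the characteristic polynomial does not split into linear factors over ℚ, so A has no Jordan form over ℚ; the rational canonical form exists over any field.

R = [[0, 0, -8], [1, 0, -6], [0, 1, -5]]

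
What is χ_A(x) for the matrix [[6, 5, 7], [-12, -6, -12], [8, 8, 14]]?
xI - A = [[x - 6, -5, -7], [12, x + 6, 12], [-8, -8, x - 14]].

Expanding det(xI - A) along the first row:
det(xI - A) = + (x - 6)·det([[x + 6, 12], [-8, x - 14]]) - (-5)·det([[12, 12], [-8, x - 14]]) + (-7)·det([[12, x + 6], [-8, -8]]).

Evaluating gives χ_A(x) = x^3 - 14x^2 + 64x - 96 = (x - 6)(x - 4)^2.

χ_A(x) = (x - 6)(x - 4)^2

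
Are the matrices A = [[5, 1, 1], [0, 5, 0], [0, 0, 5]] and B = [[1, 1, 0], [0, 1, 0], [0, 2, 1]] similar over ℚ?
No.

trace(A) = 15 but trace(B) = 3. The trace is a similarity invariant, so A and B are not similar.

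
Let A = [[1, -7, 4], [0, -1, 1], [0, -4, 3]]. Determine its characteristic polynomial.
χ_A(x) = (x - 1)^3

xI - A = [[x - 1, 7, -4], [0, x + 1, -1], [0, 4, x - 3]].

Expanding det(xI - A) along the first row:
det(xI - A) = + (x - 1)·det([[x + 1, -1], [4, x - 3]]) - (7)·det([[0, -1], [0, x - 3]]) + (-4)·det([[0, x + 1], [0, 4]]).

Evaluating gives χ_A(x) = x^3 - 3x^2 + 3x - 1 = (x - 1)^3.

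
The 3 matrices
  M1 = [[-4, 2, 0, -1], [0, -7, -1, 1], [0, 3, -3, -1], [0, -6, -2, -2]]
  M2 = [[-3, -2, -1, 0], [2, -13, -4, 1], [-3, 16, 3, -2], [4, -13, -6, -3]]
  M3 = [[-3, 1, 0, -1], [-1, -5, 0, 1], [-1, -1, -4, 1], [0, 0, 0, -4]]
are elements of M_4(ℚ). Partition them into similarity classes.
2 classes: {M1, M2}, {M3}

Characteristic polynomials: χ_{M1} = (x + 4)^4, χ_{M2} = (x + 4)^4, χ_{M3} = (x + 4)^4.

{M1, M2}: invariant factors (x + 4)^2, (x + 4)^2.

{M3}: invariant factors x + 4, x + 4, (x + 4)^2.

Matrices are similar if and only if their invariant-factor lists agree; the partition into similarity classes is {M1, M2}, {M3}.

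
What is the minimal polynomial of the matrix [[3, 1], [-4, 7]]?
m_A(x) = (x - 5)^2

The characteristic polynomial factors as (x - 5)^2. The minimal polynomial is ∏(x - λ)^{k_λ} where k_λ is the size of the largest Jordan block at λ.

For λ = 5: rank(A - 5I) = 1, and the largest Jordan block has size 2 (the smallest k with rank((A - 5I)^k) = rank((A - 5I)^(k+1))).

So m_A(x) = (x - 5)^2.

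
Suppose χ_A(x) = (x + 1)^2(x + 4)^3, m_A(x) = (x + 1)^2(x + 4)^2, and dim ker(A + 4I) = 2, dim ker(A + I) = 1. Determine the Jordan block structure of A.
λ = -4: algebraic multiplicity 3 (exponent in χ_A), largest block size 2 (exponent in m_A), 2 blocks (geometric multiplicity). These force block sizes [2, 1].
λ = -1: algebraic multiplicity 2 (exponent in χ_A), largest block size 2 (exponent in m_A), 1 block (geometric multiplicity). This forces block sizes [2].

Jordan blocks: (-4, 2), (-4, 1), (-1, 2)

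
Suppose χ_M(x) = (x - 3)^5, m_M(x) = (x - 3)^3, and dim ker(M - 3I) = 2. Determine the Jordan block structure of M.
Jordan blocks: (3, 3), (3, 2)

λ = 3: algebraic multiplicity 5 (exponent in χ_M), largest block size 3 (exponent in m_M), 2 blocks (geometric multiplicity). These force block sizes [3, 2].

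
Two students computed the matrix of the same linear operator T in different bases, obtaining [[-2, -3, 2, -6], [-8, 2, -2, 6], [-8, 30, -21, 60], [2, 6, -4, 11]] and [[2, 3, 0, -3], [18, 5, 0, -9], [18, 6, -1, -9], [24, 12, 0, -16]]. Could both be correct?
Both have characteristic polynomial (x + 1)^2(x + 4)^2, but the minimal polynomial of A is (x + 1)(x + 4)^2 while the minimal polynomial of B is (x + 1)(x + 4). The minimal polynomial is a similarity invariant, so A and B are not similar.

No.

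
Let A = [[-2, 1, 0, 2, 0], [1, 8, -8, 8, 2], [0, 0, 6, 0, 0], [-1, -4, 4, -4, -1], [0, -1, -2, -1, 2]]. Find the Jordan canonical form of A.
J = [[-1, 1, 0, 0, 0], [0, -1, 0, 0, 0], [0, 0, 3, 1, 0], [0, 0, 0, 3, 0], [0, 0, 0, 0, 6]]

The characteristic polynomial is det(xI - A) = (x - 6)(x - 3)^2(x + 1)^2, so the eigenvalues are -1 (algebraic multiplicity 2), 3 (algebraic multiplicity 2), 6 (algebraic multiplicity 1).

For λ = -1: rank(A + I) = 4, rank((A + I)^2) = 3. The eigenspace has dimension 5 - 4 = 1, so there is 1 Jordan block; the rank sequence gives block sizes [2].

For λ = 3: rank(A - 3I) = 4, rank((A - 3I)^2) = 3. The eigenspace has dimension 5 - 4 = 1, so there is 1 Jordan block; the rank sequence gives block sizes [2].

For λ = 6: algebraic multiplicity 1 gives one 1×1 block.

Assembling the blocks gives the Jordan form J above.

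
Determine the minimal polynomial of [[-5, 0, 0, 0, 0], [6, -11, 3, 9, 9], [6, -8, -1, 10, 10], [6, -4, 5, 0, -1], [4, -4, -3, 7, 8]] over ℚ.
The characteristic polynomial factors as (x - 1)^2(x + 3)^2(x + 5). The minimal polynomial is ∏(x - λ)^{k_λ} where k_λ is the size of the largest Jordan block at λ.

For λ = -5: rank(A + 5I) = 4, and the largest Jordan block has size 1 (the smallest k with rank((A + 5I)^k) = rank((A + 5I)^(k+1))).
For λ = -3: rank(A + 3I) = 4, and the largest Jordan block has size 2 (the smallest k with rank((A + 3I)^k) = rank((A + 3I)^(k+1))).
For λ = 1: rank(A - I) = 3, and the largest Jordan block has size 1 (the smallest k with rank((A - I)^k) = rank((A - I)^(k+1))).

So m_A(x) = (x - 1)(x + 3)^2(x + 5).

m_A(x) = (x - 1)(x + 3)^2(x + 5)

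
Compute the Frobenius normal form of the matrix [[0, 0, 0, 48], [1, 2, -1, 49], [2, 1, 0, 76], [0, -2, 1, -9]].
R = [[0, 0, 0, 48], [1, 0, 0, 40], [0, 1, 0, -5], [0, 0, 1, -7]]

The invariant factors of A (the non-unit diagonal entries of the Smith normal form of xI - A over ℚ[x]) are (x + 4)^2(x^2 - x - 3), each dividing the next. The characteristic polynomial is their product, (x + 4)^2(x^2 - x - 3).

The rational canonical form is the block-diagonal matrix of companion matrices C(f_i):
R = [[0, 0, 0, 48], [1, 0, 0, 40], [0, 1, 0, -5], [0, 0, 1, -7]].

Note the characteristic polynomial does not split into linear factors over ℚ, so A has no Jordan form over ℚ; the rational canonical form exists over any field.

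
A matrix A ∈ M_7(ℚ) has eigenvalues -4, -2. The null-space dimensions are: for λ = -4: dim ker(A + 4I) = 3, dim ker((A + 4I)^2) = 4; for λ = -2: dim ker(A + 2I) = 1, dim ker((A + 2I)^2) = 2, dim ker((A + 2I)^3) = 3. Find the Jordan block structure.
Jordan blocks: (-4, 2), (-4, 1), (-4, 1), (-2, 3)

λ = -4: successive nullity increments [3, 1] count blocks of size ≥ k; block sizes are [2, 1, 1].
λ = -2: successive nullity increments [1, 1, 1] count blocks of size ≥ k; block sizes are [3].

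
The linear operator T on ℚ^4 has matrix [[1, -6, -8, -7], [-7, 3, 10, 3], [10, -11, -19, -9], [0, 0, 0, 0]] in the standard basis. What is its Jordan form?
The characteristic polynomial is det(xI - A) = x(x + 5)^3, so the eigenvalues are -5 (algebraic multiplicity 3), 0 (algebraic multiplicity 1).

For λ = -5: rank(A + 5I) = 3, rank((A + 5I)^2) = 2, rank((A + 5I)^3) = 1. The eigenspace has dimension 4 - 3 = 1, so there is 1 Jordan block; the rank sequence gives block sizes [3].

For λ = 0: algebraic multiplicity 1 gives one 1×1 block.

Assembling the blocks gives the Jordan form J above.

J = [[-5, 1, 0, 0], [0, -5, 1, 0], [0, 0, -5, 0], [0, 0, 0, 0]]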